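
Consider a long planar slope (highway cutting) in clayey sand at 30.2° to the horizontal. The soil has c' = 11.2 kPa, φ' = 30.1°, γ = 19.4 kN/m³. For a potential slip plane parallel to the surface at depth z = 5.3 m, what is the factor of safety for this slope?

FS = 1.25

For an infinite slope with a slip plane parallel to the surface (no pore pressure): FS = [c' + γz cos²β tanφ'] / [γz sinβ cosβ].
γz = 19.4·5.3 = 102.82 kN/m²
Numerator = 11.2 + 102.82·cos²30.2°·tan30.1° = 11.2 + 102.82·0.7470·0.5797 = 55.721 kPa
Denominator = 102.82·sin30.2°·cos30.2° = 102.82·0.5030·0.8643 = 44.701 kPa
FS = 55.721 / 44.701 = 1.247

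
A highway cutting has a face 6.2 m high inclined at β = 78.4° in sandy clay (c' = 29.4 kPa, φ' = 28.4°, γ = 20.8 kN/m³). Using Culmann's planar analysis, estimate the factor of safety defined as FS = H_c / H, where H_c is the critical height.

FS = 2.20

H_c = (4c'/γ) · sinβ cosφ' / [1 − cos(β − φ')]
    = (4·29.4/20.8) · sin78.4°·cos28.4° / [1 − cos50.0°]
    = 5.654 · 0.8617 / 0.3572 = 13.64 m
FS = H_c / H = 13.64 / 6.2 = 2.200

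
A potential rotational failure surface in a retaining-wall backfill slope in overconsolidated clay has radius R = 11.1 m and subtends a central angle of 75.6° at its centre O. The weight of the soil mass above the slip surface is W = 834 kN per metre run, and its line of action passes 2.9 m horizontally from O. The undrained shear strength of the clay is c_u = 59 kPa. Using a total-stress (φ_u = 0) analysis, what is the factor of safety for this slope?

FS = 3.97

Taking moments about the centre O, the resisting moment is provided by the undrained shear strength acting along the arc:
Arc length L_a = R·θ = 11.1·(75.6°·π/180) = 11.1·1.3195 = 14.65 m
M_R = c_u·L_a·R = 59·14.65·11.1 = 9591.7 kN·m/m
M_D = W·d = 834·2.9 = 2418.6 kN·m/m
FS = M_R / M_D = 9591.7 / 2418.6 = 3.966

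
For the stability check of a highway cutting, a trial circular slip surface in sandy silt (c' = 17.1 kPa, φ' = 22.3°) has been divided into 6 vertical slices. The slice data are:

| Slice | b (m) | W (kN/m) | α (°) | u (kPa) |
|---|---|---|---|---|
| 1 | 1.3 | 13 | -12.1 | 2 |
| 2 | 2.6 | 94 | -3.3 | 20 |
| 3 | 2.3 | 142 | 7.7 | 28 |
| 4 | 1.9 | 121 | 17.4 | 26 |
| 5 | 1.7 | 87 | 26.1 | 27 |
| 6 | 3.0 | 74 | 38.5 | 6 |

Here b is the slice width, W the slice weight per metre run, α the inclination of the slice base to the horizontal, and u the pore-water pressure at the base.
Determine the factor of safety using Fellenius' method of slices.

FS = 2.61

Ordinary method of slices: FS = Σ[c'·Δl_i + (W_i cosα_i − u_i·Δl_i)·tanφ'] / Σ W_i sinα_i, with Δl_i = b_i / cosα_i.
Slice 1: Δl = 1.3/cos(-12.1°) = 1.330 m; N'_1 = 13·cos(-12.1°) − 2·1.330 = 10.1; c'Δl = 22.74; W sinα = -2.7
Slice 2: Δl = 2.6/cos(-3.3°) = 2.604 m; N'_2 = 94·cos(-3.3°) − 20·2.604 = 41.8; c'Δl = 44.53; W sinα = -5.4
Slice 3: Δl = 2.3/cos7.7° = 2.321 m; N'_3 = 142·cos7.7° − 28·2.321 = 75.7; c'Δl = 39.69; W sinα = 19.0
Slice 4: Δl = 1.9/cos17.4° = 1.991 m; N'_4 = 121·cos17.4° − 26·1.991 = 63.7; c'Δl = 34.05; W sinα = 36.2
Slice 5: Δl = 1.7/cos26.1° = 1.893 m; N'_5 = 87·cos26.1° − 27·1.893 = 27.0; c'Δl = 32.37; W sinα = 38.3
Slice 6: Δl = 3.0/cos38.5° = 3.833 m; N'_6 = 74·cos38.5° − 6·3.833 = 34.9; c'Δl = 65.55; W sinα = 46.1
Σc'Δl = 238.9 kN/m; ΣN' = 253.2 kN/m; ΣW sinα = 131.4 kN/m
Resisting = 238.9 + 253.2·tan22.3° = 238.9 + 103.8 = 342.8 kN/m
FS = 342.8 / 131.4 = 2.608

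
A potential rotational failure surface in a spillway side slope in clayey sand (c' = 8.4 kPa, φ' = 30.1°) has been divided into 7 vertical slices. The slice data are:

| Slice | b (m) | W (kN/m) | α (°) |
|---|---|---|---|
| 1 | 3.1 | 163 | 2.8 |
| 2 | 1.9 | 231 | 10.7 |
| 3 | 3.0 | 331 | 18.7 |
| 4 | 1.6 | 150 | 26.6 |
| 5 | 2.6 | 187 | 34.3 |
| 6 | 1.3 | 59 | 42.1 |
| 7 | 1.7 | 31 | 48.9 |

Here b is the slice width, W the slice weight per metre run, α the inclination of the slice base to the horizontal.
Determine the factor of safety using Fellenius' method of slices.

Ordinary method of slices: FS = Σ[c'·Δl_i + (W_i cosα_i)·tanφ'] / Σ W_i sinα_i, with Δl_i = b_i / cosα_i.
Slice 1: Δl = 3.1/cos2.8° = 3.104 m; N'_1 = 163·cos2.8° = 162.8; c'Δl = 26.07; W sinα = 8.0
Slice 2: Δl = 1.9/cos10.7° = 1.934 m; N'_2 = 231·cos10.7° = 227.0; c'Δl = 16.24; W sinα = 42.9
Slice 3: Δl = 3.0/cos18.7° = 3.167 m; N'_3 = 331·cos18.7° = 313.5; c'Δl = 26.60; W sinα = 106.1
Slice 4: Δl = 1.6/cos26.6° = 1.789 m; N'_4 = 150·cos26.6° = 134.1; c'Δl = 15.03; W sinα = 67.2
Slice 5: Δl = 2.6/cos34.3° = 3.147 m; N'_5 = 187·cos34.3° = 154.5; c'Δl = 26.44; W sinα = 105.4
Slice 6: Δl = 1.3/cos42.1° = 1.752 m; N'_6 = 59·cos42.1° = 43.8; c'Δl = 14.72; W sinα = 39.6
Slice 7: Δl = 1.7/cos48.9° = 2.586 m; N'_7 = 31·cos48.9° = 20.4; c'Δl = 21.72; W sinα = 23.4
Σc'Δl = 146.8 kN/m; ΣN' = 1056.1 kN/m; ΣW sinα = 392.4 kN/m
Resisting = 146.8 + 1056.1·tan30.1° = 146.8 + 612.2 = 759.0 kN/m
FS = 759.0 / 392.4 = 1.934

FS = 1.93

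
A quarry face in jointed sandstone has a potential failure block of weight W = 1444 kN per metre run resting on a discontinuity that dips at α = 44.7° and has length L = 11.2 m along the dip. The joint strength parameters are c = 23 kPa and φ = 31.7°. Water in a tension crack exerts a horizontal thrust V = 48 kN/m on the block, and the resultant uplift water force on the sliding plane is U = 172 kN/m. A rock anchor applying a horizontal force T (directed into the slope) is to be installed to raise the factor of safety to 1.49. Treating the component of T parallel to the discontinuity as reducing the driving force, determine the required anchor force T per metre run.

T = 536 kN/m

Resolving forces along and normal to the sliding plane, with the horizontal anchor force T adding T·sinα to the effective normal force and T·cosα acting up the plane against the driving force:
FS = [cL + (W cosα − U − V sinα + T sinα) tanφ] / [W sinα + V cosα − T cosα]
Without the anchor: N' = 820.6 kN/m, driving T_d = 1049.8 kN/m, resisting R = 23·11.2 + 820.6·tan31.7° = 764.4 kN/m, FS = 0.73.
Setting FS = 1.49 and solving for T:
1.49·(1049.8 − T cos44.7°) = 764.4 + T sin44.7°·tan31.7°
T·(sin44.7°·tan31.7° + 1.49·cos44.7°) = 1.49·1049.8 − 764.4
T·(0.7034·0.6176 + 1.49·0.7108) = 1564.2 − 764.4 = 799.8
T·1.4935 = 799.8
T = 535.5 kN/m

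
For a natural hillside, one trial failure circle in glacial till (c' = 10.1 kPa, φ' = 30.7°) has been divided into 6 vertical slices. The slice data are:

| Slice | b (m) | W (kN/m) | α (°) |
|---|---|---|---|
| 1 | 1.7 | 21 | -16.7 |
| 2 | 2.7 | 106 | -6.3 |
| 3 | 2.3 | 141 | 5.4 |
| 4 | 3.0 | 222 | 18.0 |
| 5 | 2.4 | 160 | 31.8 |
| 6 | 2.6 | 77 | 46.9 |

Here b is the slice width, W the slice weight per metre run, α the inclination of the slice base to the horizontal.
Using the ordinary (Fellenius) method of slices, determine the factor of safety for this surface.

FS = 2.75

Ordinary method of slices: FS = Σ[c'·Δl_i + (W_i cosα_i)·tanφ'] / Σ W_i sinα_i, with Δl_i = b_i / cosα_i.
Slice 1: Δl = 1.7/cos(-16.7°) = 1.775 m; N'_1 = 21·cos(-16.7°) = 20.1; c'Δl = 17.93; W sinα = -6.0
Slice 2: Δl = 2.7/cos(-6.3°) = 2.716 m; N'_2 = 106·cos(-6.3°) = 105.4; c'Δl = 27.44; W sinα = -11.6
Slice 3: Δl = 2.3/cos5.4° = 2.310 m; N'_3 = 141·cos5.4° = 140.4; c'Δl = 23.33; W sinα = 13.3
Slice 4: Δl = 3.0/cos18.0° = 3.154 m; N'_4 = 222·cos18.0° = 211.1; c'Δl = 31.86; W sinα = 68.6
Slice 5: Δl = 2.4/cos31.8° = 2.824 m; N'_5 = 160·cos31.8° = 136.0; c'Δl = 28.52; W sinα = 84.3
Slice 6: Δl = 2.6/cos46.9° = 3.805 m; N'_6 = 77·cos46.9° = 52.6; c'Δl = 38.43; W sinα = 56.2
Σc'Δl = 167.5 kN/m; ΣN' = 665.6 kN/m; ΣW sinα = 204.7 kN/m
Resisting = 167.5 + 665.6·tan30.7° = 167.5 + 395.2 = 562.7 kN/m
FS = 562.7 / 204.7 = 2.748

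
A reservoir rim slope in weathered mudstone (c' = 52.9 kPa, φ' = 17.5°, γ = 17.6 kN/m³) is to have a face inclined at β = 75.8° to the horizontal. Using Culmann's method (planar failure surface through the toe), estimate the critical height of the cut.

H_c = 23.43 m

Culmann's analysis gives the critical failure plane at α_cr = (β + φ')/2 = (75.8 + 17.5)/2 = 46.6°, and the critical height
H_c = (4c'/γ) · sinβ cosφ' / [1 − cos(β − φ')]
    = (4·52.9/17.6) · sin75.8°·cos17.5° / [1 − cos(58.3°)]
    = 12.023 · 0.9694·0.9537 / [1 − 0.5255]
    = 12.023 · 0.9246 / 0.4745
    = 23.43 m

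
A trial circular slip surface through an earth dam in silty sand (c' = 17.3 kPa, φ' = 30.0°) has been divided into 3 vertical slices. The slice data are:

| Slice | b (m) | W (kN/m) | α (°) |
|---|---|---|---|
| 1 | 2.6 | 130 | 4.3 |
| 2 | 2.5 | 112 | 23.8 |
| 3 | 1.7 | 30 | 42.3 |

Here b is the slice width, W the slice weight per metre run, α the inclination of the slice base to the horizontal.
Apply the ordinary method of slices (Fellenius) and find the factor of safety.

FS = 3.71

Ordinary method of slices: FS = Σ[c'·Δl_i + (W_i cosα_i)·tanφ'] / Σ W_i sinα_i, with Δl_i = b_i / cosα_i.
Slice 1: Δl = 2.6/cos4.3° = 2.607 m; N'_1 = 130·cos4.3° = 129.6; c'Δl = 45.11; W sinα = 9.7
Slice 2: Δl = 2.5/cos23.8° = 2.732 m; N'_2 = 112·cos23.8° = 102.5; c'Δl = 47.27; W sinα = 45.2
Slice 3: Δl = 1.7/cos42.3° = 2.298 m; N'_3 = 30·cos42.3° = 22.2; c'Δl = 39.76; W sinα = 20.2
Σc'Δl = 132.1 kN/m; ΣN' = 254.3 kN/m; ΣW sinα = 75.1 kN/m
Resisting = 132.1 + 254.3·tan30.0° = 132.1 + 146.8 = 279.0 kN/m
FS = 279.0 / 75.1 = 3.713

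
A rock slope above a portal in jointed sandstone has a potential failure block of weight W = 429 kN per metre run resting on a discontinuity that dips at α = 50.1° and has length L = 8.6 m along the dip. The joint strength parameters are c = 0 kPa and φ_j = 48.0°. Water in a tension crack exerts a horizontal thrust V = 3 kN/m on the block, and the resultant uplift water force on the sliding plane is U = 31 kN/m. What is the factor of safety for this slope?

Resolving the block weight along and normal to the plane and applying the Mohr–Coulomb strength on the joint:
N' = W cosα − U − V sinα = 429·cos50.1° − 31 − 3·sin50.1° = 241.9 kN/m
Driving force T = W sinα + V cosα = 429·sin50.1° + 3·cos50.1° = 331.0 kN/m
Resisting force R = c·L + N'·tanφ_j = 0·8.6 + 241.9·tan48.0° = 0.0 + 268.6 = 268.6 kN/m
FS = R / T = 268.6 / 331.0 = 0.811

FS = 0.81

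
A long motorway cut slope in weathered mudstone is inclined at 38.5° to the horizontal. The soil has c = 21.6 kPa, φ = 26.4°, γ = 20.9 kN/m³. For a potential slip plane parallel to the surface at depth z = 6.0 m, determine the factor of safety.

For an infinite slope with a slip plane parallel to the surface (no pore pressure): FS = [c + γz cos²β tanφ] / [γz sinβ cosβ].
γz = 20.9·6.0 = 125.40 kN/m²
Numerator = 21.6 + 125.40·cos²38.5°·tan26.4° = 21.6 + 125.40·0.6125·0.4964 = 59.726 kPa
Denominator = 125.40·sin38.5°·cos38.5° = 125.40·0.6225·0.7826 = 61.093 kPa
FS = 59.726 / 61.093 = 0.978

FS = 0.98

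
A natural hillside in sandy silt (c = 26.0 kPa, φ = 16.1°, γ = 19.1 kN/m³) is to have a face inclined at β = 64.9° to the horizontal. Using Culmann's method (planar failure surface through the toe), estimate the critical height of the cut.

H_c = 13.88 m

Culmann's analysis gives the critical failure plane at α_cr = (β + φ)/2 = (64.9 + 16.1)/2 = 40.5°, and the critical height
H_c = (4c/γ) · sinβ cosφ / [1 − cos(β − φ)]
    = (4·26.0/19.1) · sin64.9°·cos16.1° / [1 − cos(48.8°)]
    = 5.445 · 0.9056·0.9608 / [1 − 0.6587]
    = 5.445 · 0.8701 / 0.3413
    = 13.88 m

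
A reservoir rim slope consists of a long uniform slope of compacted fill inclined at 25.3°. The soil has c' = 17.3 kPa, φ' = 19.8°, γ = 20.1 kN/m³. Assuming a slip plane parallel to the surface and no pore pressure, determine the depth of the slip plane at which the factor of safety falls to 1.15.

z = 5.74 m

Setting FS = 1.15 in FS = [c' + γz cos²β tanφ'] / [γz sinβ cosβ] and solving for z:
z = c' / [γ cosβ (FS·sinβ − cosβ·tanφ')]
  = 17.3 / [20.1·cos25.3°·(1.15·sin25.3° − cos25.3°·tan19.8°)]
  = 17.3 / [20.1·0.9041·(1.15·0.4274 − 0.9041·0.3600)]
  = 17.3 / 3.0160 = 5.736 m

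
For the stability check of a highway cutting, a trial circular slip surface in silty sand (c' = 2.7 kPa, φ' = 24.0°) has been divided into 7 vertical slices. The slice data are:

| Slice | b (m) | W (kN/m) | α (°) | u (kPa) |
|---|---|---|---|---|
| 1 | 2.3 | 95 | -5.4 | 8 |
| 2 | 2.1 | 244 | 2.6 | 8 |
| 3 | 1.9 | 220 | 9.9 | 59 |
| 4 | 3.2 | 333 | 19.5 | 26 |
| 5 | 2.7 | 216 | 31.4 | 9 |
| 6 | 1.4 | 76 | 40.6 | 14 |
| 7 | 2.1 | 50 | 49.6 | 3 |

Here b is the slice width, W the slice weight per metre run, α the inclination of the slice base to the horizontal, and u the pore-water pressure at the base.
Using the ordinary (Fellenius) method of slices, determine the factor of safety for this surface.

FS = 1.21

Ordinary method of slices: FS = Σ[c'·Δl_i + (W_i cosα_i − u_i·Δl_i)·tanφ'] / Σ W_i sinα_i, with Δl_i = b_i / cosα_i.
Slice 1: Δl = 2.3/cos(-5.4°) = 2.310 m; N'_1 = 95·cos(-5.4°) − 8·2.310 = 76.1; c'Δl = 6.24; W sinα = -8.9
Slice 2: Δl = 2.1/cos2.6° = 2.102 m; N'_2 = 244·cos2.6° − 8·2.102 = 226.9; c'Δl = 5.68; W sinα = 11.1
Slice 3: Δl = 1.9/cos9.9° = 1.929 m; N'_3 = 220·cos9.9° − 59·1.929 = 102.9; c'Δl = 5.21; W sinα = 37.8
Slice 4: Δl = 3.2/cos19.5° = 3.395 m; N'_4 = 333·cos19.5° − 26·3.395 = 225.6; c'Δl = 9.17; W sinα = 111.2
Slice 5: Δl = 2.7/cos31.4° = 3.163 m; N'_5 = 216·cos31.4° − 9·3.163 = 155.9; c'Δl = 8.54; W sinα = 112.5
Slice 6: Δl = 1.4/cos40.6° = 1.844 m; N'_6 = 76·cos40.6° − 14·1.844 = 31.9; c'Δl = 4.98; W sinα = 49.5
Slice 7: Δl = 2.1/cos49.6° = 3.240 m; N'_7 = 50·cos49.6° − 3·3.240 = 22.7; c'Δl = 8.75; W sinα = 38.1
Σc'Δl = 48.6 kN/m; ΣN' = 842.1 kN/m; ΣW sinα = 351.2 kN/m
Resisting = 48.6 + 842.1·tan24.0° = 48.6 + 374.9 = 423.5 kN/m
FS = 423.5 / 351.2 = 1.206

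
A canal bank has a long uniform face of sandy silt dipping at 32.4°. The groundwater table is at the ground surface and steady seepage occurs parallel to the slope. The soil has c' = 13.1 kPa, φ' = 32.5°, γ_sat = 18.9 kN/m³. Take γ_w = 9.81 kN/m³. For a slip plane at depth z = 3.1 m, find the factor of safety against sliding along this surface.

FS = 0.98

With seepage parallel to the slope and the water table at the surface, the effective normal stress on the slip plane uses the buoyant unit weight γ' = γ_sat − γ_w while the driving shear stress uses γ_sat:
FS = [c' + γ' z cos²β tanφ'] / [γ_sat z sinβ cosβ]
γ' = 18.9 − 9.81 = 9.09 kN/m³
Numerator = 13.1 + 9.09·3.1·cos²32.4°·tan32.5° = 13.1 + 9.09·3.1·0.7129·0.6371 = 25.898 kPa
Denominator = 18.9·3.1·sin32.4°·cos32.4° = 18.9·3.1·0.5358·0.8443 = 26.507 kPa
FS = 25.898 / 26.507 = 0.977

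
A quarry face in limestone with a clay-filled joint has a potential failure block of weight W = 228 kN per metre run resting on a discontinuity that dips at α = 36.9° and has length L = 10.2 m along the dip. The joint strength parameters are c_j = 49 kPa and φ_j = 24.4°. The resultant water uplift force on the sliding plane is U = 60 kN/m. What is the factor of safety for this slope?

FS = 4.06

Resolving the block weight along and normal to the plane and applying the Mohr–Coulomb strength on the joint:
N' = W cosα − U = 228·cos36.9° − 60 = 122.3 kN/m
Driving force T = W sinα = 228·sin36.9° = 136.9 kN/m
Resisting force R = c_j·L + N'·tanφ_j = 49·10.2 + 122.3·tan24.4° = 499.8 + 55.5 = 555.3 kN/m
FS = R / T = 555.3 / 136.9 = 4.056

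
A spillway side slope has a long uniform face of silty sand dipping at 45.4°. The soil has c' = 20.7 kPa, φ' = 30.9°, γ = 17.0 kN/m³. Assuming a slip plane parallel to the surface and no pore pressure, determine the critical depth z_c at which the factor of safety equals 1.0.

Setting FS = 1.00 in FS = [c' + γz cos²β tanφ'] / [γz sinβ cosβ] and solving for z:
z = c' / [γ cosβ (FS·sinβ − cosβ·tanφ')]
  = 20.7 / [17.0·cos45.4°·(1.00·sin45.4° − cos45.4°·tan30.9°)]
  = 20.7 / [17.0·0.7022·(1.00·0.7120 − 0.7022·0.5985)]
  = 20.7 / 3.4831 = 5.943 m

z_c = 5.94 m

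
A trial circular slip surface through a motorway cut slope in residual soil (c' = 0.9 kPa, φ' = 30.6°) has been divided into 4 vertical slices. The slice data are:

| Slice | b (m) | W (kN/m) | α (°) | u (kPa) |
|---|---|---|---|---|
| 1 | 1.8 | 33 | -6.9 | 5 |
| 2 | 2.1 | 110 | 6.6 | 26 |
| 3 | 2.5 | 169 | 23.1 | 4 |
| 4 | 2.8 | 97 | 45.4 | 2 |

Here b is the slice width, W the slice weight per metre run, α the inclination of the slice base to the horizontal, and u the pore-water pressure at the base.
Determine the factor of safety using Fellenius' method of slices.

Ordinary method of slices: FS = Σ[c'·Δl_i + (W_i cosα_i − u_i·Δl_i)·tanφ'] / Σ W_i sinα_i, with Δl_i = b_i / cosα_i.
Slice 1: Δl = 1.8/cos(-6.9°) = 1.813 m; N'_1 = 33·cos(-6.9°) − 5·1.813 = 23.7; c'Δl = 1.63; W sinα = -4.0
Slice 2: Δl = 2.1/cos6.6° = 2.114 m; N'_2 = 110·cos6.6° − 26·2.114 = 54.3; c'Δl = 1.90; W sinα = 12.6
Slice 3: Δl = 2.5/cos23.1° = 2.718 m; N'_3 = 169·cos23.1° − 4·2.718 = 144.6; c'Δl = 2.45; W sinα = 66.3
Slice 4: Δl = 2.8/cos45.4° = 3.988 m; N'_4 = 97·cos45.4° − 2·3.988 = 60.1; c'Δl = 3.59; W sinα = 69.1
Σc'Δl = 9.6 kN/m; ΣN' = 282.7 kN/m; ΣW sinα = 144.1 kN/m
Resisting = 9.6 + 282.7·tan30.6° = 9.6 + 167.2 = 176.8 kN/m
FS = 176.8 / 144.1 = 1.227

FS = 1.23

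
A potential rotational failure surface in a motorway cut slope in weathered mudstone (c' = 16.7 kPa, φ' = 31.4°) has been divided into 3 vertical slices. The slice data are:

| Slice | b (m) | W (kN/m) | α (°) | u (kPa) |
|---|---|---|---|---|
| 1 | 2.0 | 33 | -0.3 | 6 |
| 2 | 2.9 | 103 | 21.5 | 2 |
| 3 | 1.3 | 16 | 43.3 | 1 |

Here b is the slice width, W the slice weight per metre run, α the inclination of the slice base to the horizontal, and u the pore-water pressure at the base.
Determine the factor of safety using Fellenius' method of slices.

Ordinary method of slices: FS = Σ[c'·Δl_i + (W_i cosα_i − u_i·Δl_i)·tanφ'] / Σ W_i sinα_i, with Δl_i = b_i / cosα_i.
Slice 1: Δl = 2.0/cos(-0.3°) = 2.000 m; N'_1 = 33·cos(-0.3°) − 6·2.000 = 21.0; c'Δl = 33.40; W sinα = -0.2
Slice 2: Δl = 2.9/cos21.5° = 3.117 m; N'_2 = 103·cos21.5° − 2·3.117 = 89.6; c'Δl = 52.05; W sinα = 37.7
Slice 3: Δl = 1.3/cos43.3° = 1.786 m; N'_3 = 16·cos43.3° − 1·1.786 = 9.9; c'Δl = 29.83; W sinα = 11.0
Σc'Δl = 115.3 kN/m; ΣN' = 120.5 kN/m; ΣW sinα = 48.5 kN/m
Resisting = 115.3 + 120.5·tan31.4° = 115.3 + 73.5 = 188.8 kN/m
FS = 188.8 / 48.5 = 3.889

FS = 3.89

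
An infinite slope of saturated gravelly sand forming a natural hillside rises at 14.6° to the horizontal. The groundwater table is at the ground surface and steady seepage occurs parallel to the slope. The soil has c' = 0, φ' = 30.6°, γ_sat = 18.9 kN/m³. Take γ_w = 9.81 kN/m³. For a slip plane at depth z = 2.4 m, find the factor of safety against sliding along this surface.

With seepage parallel to the slope and the water table at the surface, the effective normal stress on the slip plane uses the buoyant unit weight γ' = γ_sat − γ_w while the driving shear stress uses γ_sat:
FS = [c' + γ' z cos²β tanφ'] / [γ_sat z sinβ cosβ]
(For c' = 0 this reduces to FS = (γ'/γ_sat)·tanφ'/tanβ.)
γ' = 18.9 − 9.81 = 9.09 kN/m³
Numerator = 0.0 + 9.09·2.4·cos²14.6°·tan30.6° = 0.0 + 9.09·2.4·0.9365·0.5914 = 12.082 kPa
Denominator = 18.9·2.4·sin14.6°·cos14.6° = 18.9·2.4·0.2521·0.9677 = 11.065 kPa
FS = 12.082 / 11.065 = 1.092

FS = 1.09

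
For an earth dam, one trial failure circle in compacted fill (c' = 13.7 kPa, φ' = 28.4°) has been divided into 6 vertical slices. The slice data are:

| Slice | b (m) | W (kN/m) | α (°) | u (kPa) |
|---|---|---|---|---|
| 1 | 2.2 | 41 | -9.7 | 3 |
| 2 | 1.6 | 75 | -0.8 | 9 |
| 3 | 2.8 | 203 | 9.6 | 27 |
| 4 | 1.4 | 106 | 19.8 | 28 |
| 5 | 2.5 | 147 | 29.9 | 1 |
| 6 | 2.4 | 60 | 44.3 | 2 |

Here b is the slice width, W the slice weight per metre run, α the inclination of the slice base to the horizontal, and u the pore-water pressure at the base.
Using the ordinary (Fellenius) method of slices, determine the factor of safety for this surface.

FS = 2.45

Ordinary method of slices: FS = Σ[c'·Δl_i + (W_i cosα_i − u_i·Δl_i)·tanφ'] / Σ W_i sinα_i, with Δl_i = b_i / cosα_i.
Slice 1: Δl = 2.2/cos(-9.7°) = 2.232 m; N'_1 = 41·cos(-9.7°) − 3·2.232 = 33.7; c'Δl = 30.58; W sinα = -6.9
Slice 2: Δl = 1.6/cos(-0.8°) = 1.600 m; N'_2 = 75·cos(-0.8°) − 9·1.600 = 60.6; c'Δl = 21.92; W sinα = -1.0
Slice 3: Δl = 2.8/cos9.6° = 2.840 m; N'_3 = 203·cos9.6° − 27·2.840 = 123.5; c'Δl = 38.90; W sinα = 33.9
Slice 4: Δl = 1.4/cos19.8° = 1.488 m; N'_4 = 106·cos19.8° − 28·1.488 = 58.1; c'Δl = 20.39; W sinα = 35.9
Slice 5: Δl = 2.5/cos29.9° = 2.884 m; N'_5 = 147·cos29.9° − 1·2.884 = 124.5; c'Δl = 39.51; W sinα = 73.3
Slice 6: Δl = 2.4/cos44.3° = 3.353 m; N'_6 = 60·cos44.3° − 2·3.353 = 36.2; c'Δl = 45.94; W sinα = 41.9
Σc'Δl = 197.2 kN/m; ΣN' = 436.6 kN/m; ΣW sinα = 177.0 kN/m
Resisting = 197.2 + 436.6·tan28.4° = 197.2 + 236.1 = 433.3 kN/m
FS = 433.3 / 177.0 = 2.448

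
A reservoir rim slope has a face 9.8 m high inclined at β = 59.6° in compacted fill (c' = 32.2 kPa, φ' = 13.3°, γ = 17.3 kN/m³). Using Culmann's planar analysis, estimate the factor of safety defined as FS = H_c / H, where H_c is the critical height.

FS = 2.06

H_c = (4c'/γ) · sinβ cosφ' / [1 − cos(β − φ')]
    = (4·32.2/17.3) · sin59.6°·cos13.3° / [1 − cos46.3°]
    = 7.445 · 0.8394 / 0.3091 = 20.22 m
FS = H_c / H = 20.22 / 9.8 = 2.063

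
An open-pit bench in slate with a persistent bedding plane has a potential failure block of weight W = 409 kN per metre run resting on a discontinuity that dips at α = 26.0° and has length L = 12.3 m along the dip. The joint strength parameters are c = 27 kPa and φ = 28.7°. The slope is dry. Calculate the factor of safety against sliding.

Resolving the block weight along and normal to the plane and applying the Mohr–Coulomb strength on the joint:
N' = W cosα = 409·cos26.0° = 367.6 kN/m
Driving force T = W sinα = 409·sin26.0° = 179.3 kN/m
Resisting force R = c·L + N'·tanφ = 27·12.3 + 367.6·tan28.7° = 332.1 + 201.3 = 533.4 kN/m
FS = R / T = 533.4 / 179.3 = 2.975

FS = 2.97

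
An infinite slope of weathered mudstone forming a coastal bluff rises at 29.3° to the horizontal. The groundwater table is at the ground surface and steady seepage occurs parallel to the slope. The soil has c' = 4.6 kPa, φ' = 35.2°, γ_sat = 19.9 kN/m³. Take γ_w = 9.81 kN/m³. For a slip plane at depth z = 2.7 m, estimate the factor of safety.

With seepage parallel to the slope and the water table at the surface, the effective normal stress on the slip plane uses the buoyant unit weight γ' = γ_sat − γ_w while the driving shear stress uses γ_sat:
FS = [c' + γ' z cos²β tanφ'] / [γ_sat z sinβ cosβ]
γ' = 19.9 − 9.81 = 10.09 kN/m³
Numerator = 4.6 + 10.09·2.7·cos²29.3°·tan35.2° = 4.6 + 10.09·2.7·0.7605·0.7054 = 19.215 kPa
Denominator = 19.9·2.7·sin29.3°·cos29.3° = 19.9·2.7·0.4894·0.8721 = 22.931 kPa
FS = 19.215 / 22.931 = 0.838

FS = 0.84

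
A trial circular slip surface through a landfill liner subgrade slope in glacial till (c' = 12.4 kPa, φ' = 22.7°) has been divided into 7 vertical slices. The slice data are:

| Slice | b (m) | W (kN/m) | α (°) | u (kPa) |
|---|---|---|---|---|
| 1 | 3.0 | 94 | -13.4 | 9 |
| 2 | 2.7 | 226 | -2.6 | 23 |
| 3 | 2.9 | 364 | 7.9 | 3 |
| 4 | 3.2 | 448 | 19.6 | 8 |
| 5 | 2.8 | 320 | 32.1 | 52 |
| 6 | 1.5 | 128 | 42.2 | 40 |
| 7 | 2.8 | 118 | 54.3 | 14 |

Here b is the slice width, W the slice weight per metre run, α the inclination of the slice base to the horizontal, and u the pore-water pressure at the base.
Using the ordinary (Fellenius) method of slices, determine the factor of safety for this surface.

FS = 1.41

Ordinary method of slices: FS = Σ[c'·Δl_i + (W_i cosα_i − u_i·Δl_i)·tanφ'] / Σ W_i sinα_i, with Δl_i = b_i / cosα_i.
Slice 1: Δl = 3.0/cos(-13.4°) = 3.084 m; N'_1 = 94·cos(-13.4°) − 9·3.084 = 63.7; c'Δl = 38.24; W sinα = -21.8
Slice 2: Δl = 2.7/cos(-2.6°) = 2.703 m; N'_2 = 226·cos(-2.6°) − 23·2.703 = 163.6; c'Δl = 33.51; W sinα = -10.3
Slice 3: Δl = 2.9/cos7.9° = 2.928 m; N'_3 = 364·cos7.9° − 3·2.928 = 351.8; c'Δl = 36.30; W sinα = 50.0
Slice 4: Δl = 3.2/cos19.6° = 3.397 m; N'_4 = 448·cos19.6° − 8·3.397 = 394.9; c'Δl = 42.12; W sinα = 150.3
Slice 5: Δl = 2.8/cos32.1° = 3.305 m; N'_5 = 320·cos32.1° − 52·3.305 = 99.2; c'Δl = 40.99; W sinα = 170.0
Slice 6: Δl = 1.5/cos42.2° = 2.025 m; N'_6 = 128·cos42.2° − 40·2.025 = 13.8; c'Δl = 25.11; W sinα = 86.0
Slice 7: Δl = 2.8/cos54.3° = 4.798 m; N'_7 = 118·cos54.3° − 14·4.798 = 1.7; c'Δl = 59.50; W sinα = 95.8
Σc'Δl = 275.8 kN/m; ΣN' = 1088.6 kN/m; ΣW sinα = 520.1 kN/m
Resisting = 275.8 + 1088.6·tan22.7° = 275.8 + 455.4 = 731.2 kN/m
FS = 731.2 / 520.1 = 1.406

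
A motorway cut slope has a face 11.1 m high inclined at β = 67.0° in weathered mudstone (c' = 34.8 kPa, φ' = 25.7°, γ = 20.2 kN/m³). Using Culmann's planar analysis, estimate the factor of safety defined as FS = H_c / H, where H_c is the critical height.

FS = 2.07

H_c = (4c'/γ) · sinβ cosφ' / [1 − cos(β − φ')]
    = (4·34.8/20.2) · sin67.0°·cos25.7° / [1 − cos41.3°]
    = 6.891 · 0.8294 / 0.2487 = 22.98 m
FS = H_c / H = 22.98 / 11.1 = 2.070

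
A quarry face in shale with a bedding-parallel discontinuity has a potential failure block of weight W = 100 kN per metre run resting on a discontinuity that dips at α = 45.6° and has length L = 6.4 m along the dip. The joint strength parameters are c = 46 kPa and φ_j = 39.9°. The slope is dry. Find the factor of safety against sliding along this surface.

FS = 4.94

Resolving the block weight along and normal to the plane and applying the Mohr–Coulomb strength on the joint:
N' = W cosα = 100·cos45.6° = 70.0 kN/m
Driving force T = W sinα = 100·sin45.6° = 71.4 kN/m
Resisting force R = c·L + N'·tanφ_j = 46·6.4 + 70.0·tan39.9° = 294.4 + 58.5 = 352.9 kN/m
FS = R / T = 352.9 / 71.4 = 4.939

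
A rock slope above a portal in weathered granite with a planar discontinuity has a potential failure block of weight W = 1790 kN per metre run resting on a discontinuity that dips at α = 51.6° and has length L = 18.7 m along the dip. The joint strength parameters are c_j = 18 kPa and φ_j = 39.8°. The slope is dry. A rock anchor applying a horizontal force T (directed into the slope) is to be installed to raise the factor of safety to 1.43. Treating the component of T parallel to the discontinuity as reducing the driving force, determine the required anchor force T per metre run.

T = 482 kN/m

Resolving forces along and normal to the sliding plane, with the horizontal anchor force T adding T·sinα to the effective normal force and T·cosα acting up the plane against the driving force:
FS = [c_jL + (W cosα + T sinα) tanφ_j] / [W sinα − T cosα]
Without the anchor: N' = 1111.9 kN/m, driving T_d = 1402.8 kN/m, resisting R = 18·18.7 + 1111.9·tan39.8° = 1263.0 kN/m, FS = 0.90.
Setting FS = 1.43 and solving for T:
1.43·(1402.8 − T cos51.6°) = 1263.0 + T sin51.6°·tan39.8°
T·(sin51.6°·tan39.8° + 1.43·cos51.6°) = 1.43·1402.8 − 1263.0
T·(0.7837·0.8332 + 1.43·0.6211) = 2006.0 − 1263.0 = 743.1
T·1.5412 = 743.1
T = 482.1 kN/m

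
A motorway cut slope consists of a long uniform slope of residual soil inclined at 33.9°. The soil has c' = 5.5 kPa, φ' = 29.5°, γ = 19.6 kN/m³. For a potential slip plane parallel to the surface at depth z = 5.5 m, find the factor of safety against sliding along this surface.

For an infinite slope with a slip plane parallel to the surface (no pore pressure): FS = [c' + γz cos²β tanφ'] / [γz sinβ cosβ].
γz = 19.6·5.5 = 107.80 kN/m²
Numerator = 5.5 + 107.80·cos²33.9°·tan29.5° = 5.5 + 107.80·0.6889·0.5658 = 47.517 kPa
Denominator = 107.80·sin33.9°·cos33.9° = 107.80·0.5577·0.8300 = 49.904 kPa
FS = 47.517 / 49.904 = 0.952

FS = 0.95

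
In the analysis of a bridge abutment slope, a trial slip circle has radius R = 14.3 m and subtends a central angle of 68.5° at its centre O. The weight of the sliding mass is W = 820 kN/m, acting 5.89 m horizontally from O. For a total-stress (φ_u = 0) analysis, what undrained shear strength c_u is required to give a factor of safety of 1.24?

FS = c_u·L_a·R / (W·d), so c_u = FS·W·d / (L_a·R).
Arc length L_a = R·θ = 14.3·(68.5°·π/180) = 14.3·1.1956 = 17.10 m
c_u = 1.24·820·5.89 / (17.10·14.3) = 5989.0 / 244.48 = 24.50 kPa

c_u = 24.5 kPa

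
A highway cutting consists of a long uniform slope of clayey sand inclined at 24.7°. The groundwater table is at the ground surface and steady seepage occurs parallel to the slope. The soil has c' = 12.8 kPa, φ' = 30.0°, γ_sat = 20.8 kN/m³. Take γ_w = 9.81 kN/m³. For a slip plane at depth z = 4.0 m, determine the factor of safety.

FS = 1.07

With seepage parallel to the slope and the water table at the surface, the effective normal stress on the slip plane uses the buoyant unit weight γ' = γ_sat − γ_w while the driving shear stress uses γ_sat:
FS = [c' + γ' z cos²β tanφ'] / [γ_sat z sinβ cosβ]
γ' = 20.8 − 9.81 = 10.99 kN/m³
Numerator = 12.8 + 10.99·4.0·cos²24.7°·tan30.0° = 12.8 + 10.99·4.0·0.8254·0.5774 = 33.749 kPa
Denominator = 20.8·4.0·sin24.7°·cos24.7° = 20.8·4.0·0.4179·0.9085 = 31.586 kPa
FS = 33.749 / 31.586 = 1.068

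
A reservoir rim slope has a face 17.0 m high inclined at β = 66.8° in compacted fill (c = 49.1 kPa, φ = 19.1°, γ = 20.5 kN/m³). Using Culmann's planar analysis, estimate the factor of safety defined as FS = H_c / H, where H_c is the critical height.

H_c = (4c/γ) · sinβ cosφ / [1 − cos(β − φ)]
    = (4·49.1/20.5) · sin66.8°·cos19.1° / [1 − cos47.7°]
    = 9.580 · 0.8685 / 0.3270 = 25.45 m
FS = H_c / H = 25.45 / 17.0 = 1.497

FS = 1.50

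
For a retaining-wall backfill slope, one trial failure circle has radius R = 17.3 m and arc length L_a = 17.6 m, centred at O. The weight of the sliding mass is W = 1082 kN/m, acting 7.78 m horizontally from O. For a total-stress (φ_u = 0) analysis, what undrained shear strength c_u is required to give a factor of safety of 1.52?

FS = c_u·L_a·R / (W·d), so c_u = FS·W·d / (L_a·R).
c_u = 1.52·1082·7.78 / (17.60·17.3) = 12795.3 / 304.48 = 42.02 kPa

c_u = 42.0 kPa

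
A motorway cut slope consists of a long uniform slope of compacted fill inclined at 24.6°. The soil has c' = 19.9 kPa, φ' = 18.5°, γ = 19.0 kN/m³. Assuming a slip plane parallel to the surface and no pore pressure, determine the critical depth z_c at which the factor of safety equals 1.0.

z_c = 10.28 m

Setting FS = 1.00 in FS = [c' + γz cos²β tanφ'] / [γz sinβ cosβ] and solving for z:
z = c' / [γ cosβ (FS·sinβ − cosβ·tanφ')]
  = 19.9 / [19.0·cos24.6°·(1.00·sin24.6° − cos24.6°·tan18.5°)]
  = 19.9 / [19.0·0.9092·(1.00·0.4163 − 0.9092·0.3346)]
  = 19.9 / 1.9358 = 10.280 m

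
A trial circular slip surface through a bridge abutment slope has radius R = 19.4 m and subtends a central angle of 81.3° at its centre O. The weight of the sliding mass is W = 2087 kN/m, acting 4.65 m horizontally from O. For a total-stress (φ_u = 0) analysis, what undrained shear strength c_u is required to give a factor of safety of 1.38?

FS = c_u·L_a·R / (W·d), so c_u = FS·W·d / (L_a·R).
Arc length L_a = R·θ = 19.4·(81.3°·π/180) = 19.4·1.4190 = 27.53 m
c_u = 1.38·2087·4.65 / (27.53·19.4) = 13392.3 / 534.04 = 25.08 kPa

c_u = 25.1 kPa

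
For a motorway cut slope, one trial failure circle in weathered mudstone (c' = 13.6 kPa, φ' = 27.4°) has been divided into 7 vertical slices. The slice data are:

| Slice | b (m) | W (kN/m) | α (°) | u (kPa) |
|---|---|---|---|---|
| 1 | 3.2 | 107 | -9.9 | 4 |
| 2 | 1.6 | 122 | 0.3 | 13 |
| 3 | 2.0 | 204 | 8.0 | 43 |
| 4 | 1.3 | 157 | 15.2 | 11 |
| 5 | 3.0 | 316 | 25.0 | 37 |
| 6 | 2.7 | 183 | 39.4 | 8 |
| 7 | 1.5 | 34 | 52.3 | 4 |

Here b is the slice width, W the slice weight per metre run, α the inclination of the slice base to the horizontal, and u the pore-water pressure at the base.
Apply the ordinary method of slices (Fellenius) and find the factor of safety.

Ordinary method of slices: FS = Σ[c'·Δl_i + (W_i cosα_i − u_i·Δl_i)·tanφ'] / Σ W_i sinα_i, with Δl_i = b_i / cosα_i.
Slice 1: Δl = 3.2/cos(-9.9°) = 3.248 m; N'_1 = 107·cos(-9.9°) − 4·3.248 = 92.4; c'Δl = 44.18; W sinα = -18.4
Slice 2: Δl = 1.6/cos0.3° = 1.600 m; N'_2 = 122·cos0.3° − 13·1.600 = 101.2; c'Δl = 21.76; W sinα = 0.6
Slice 3: Δl = 2.0/cos8.0° = 2.020 m; N'_3 = 204·cos8.0° − 43·2.020 = 115.2; c'Δl = 27.47; W sinα = 28.4
Slice 4: Δl = 1.3/cos15.2° = 1.347 m; N'_4 = 157·cos15.2° − 11·1.347 = 136.7; c'Δl = 18.32; W sinα = 41.2
Slice 5: Δl = 3.0/cos25.0° = 3.310 m; N'_5 = 316·cos25.0° − 37·3.310 = 163.9; c'Δl = 45.02; W sinα = 133.5
Slice 6: Δl = 2.7/cos39.4° = 3.494 m; N'_6 = 183·cos39.4° − 8·3.494 = 113.5; c'Δl = 47.52; W sinα = 116.2
Slice 7: Δl = 1.5/cos52.3° = 2.453 m; N'_7 = 34·cos52.3° − 4·2.453 = 11.0; c'Δl = 33.36; W sinα = 26.9
Σc'Δl = 237.6 kN/m; ΣN' = 733.8 kN/m; ΣW sinα = 328.4 kN/m
Resisting = 237.6 + 733.8·tan27.4° = 237.6 + 380.4 = 618.0 kN/m
FS = 618.0 / 328.4 = 1.882

FS = 1.88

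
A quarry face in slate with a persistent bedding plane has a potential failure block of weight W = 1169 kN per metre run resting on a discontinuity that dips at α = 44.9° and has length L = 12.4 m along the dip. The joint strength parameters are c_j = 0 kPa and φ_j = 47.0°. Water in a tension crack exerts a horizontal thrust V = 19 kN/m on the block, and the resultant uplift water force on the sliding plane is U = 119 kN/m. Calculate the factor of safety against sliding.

FS = 0.89

Resolving the block weight along and normal to the plane and applying the Mohr–Coulomb strength on the joint:
N' = W cosα − U − V sinα = 1169·cos44.9° − 119 − 19·sin44.9° = 695.6 kN/m
Driving force T = W sinα + V cosα = 1169·sin44.9° + 19·cos44.9° = 838.6 kN/m
Resisting force R = c_j·L + N'·tanφ_j = 0·12.4 + 695.6·tan47.0° = 0.0 + 746.0 = 746.0 kN/m
FS = R / T = 746.0 / 838.6 = 0.890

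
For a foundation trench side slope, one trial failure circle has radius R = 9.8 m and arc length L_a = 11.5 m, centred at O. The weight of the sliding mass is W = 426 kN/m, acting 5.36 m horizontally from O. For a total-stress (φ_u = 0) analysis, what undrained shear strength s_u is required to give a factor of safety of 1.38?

FS = s_u·L_a·R / (W·d), so s_u = FS·W·d / (L_a·R).
s_u = 1.38·426·5.36 / (11.50·9.8) = 3151.0 / 112.70 = 27.96 kPa

s_u = 28.0 kPa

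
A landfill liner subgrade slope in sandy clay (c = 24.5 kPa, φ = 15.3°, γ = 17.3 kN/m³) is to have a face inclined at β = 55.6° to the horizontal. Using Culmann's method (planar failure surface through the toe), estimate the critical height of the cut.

Culmann's analysis gives the critical failure plane at α_cr = (β + φ)/2 = (55.6 + 15.3)/2 = 35.5°, and the critical height
H_c = (4c/γ) · sinβ cosφ / [1 − cos(β − φ)]
    = (4·24.5/17.3) · sin55.6°·cos15.3° / [1 − cos(40.3°)]
    = 5.665 · 0.8251·0.9646 / [1 − 0.7627]
    = 5.665 · 0.7959 / 0.2373
    = 19.00 m

H_c = 19.00 m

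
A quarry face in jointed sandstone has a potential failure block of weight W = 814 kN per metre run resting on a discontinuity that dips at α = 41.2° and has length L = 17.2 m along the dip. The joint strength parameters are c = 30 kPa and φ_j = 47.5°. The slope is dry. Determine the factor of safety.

FS = 2.21

Resolving the block weight along and normal to the plane and applying the Mohr–Coulomb strength on the joint:
N' = W cosα = 814·cos41.2° = 612.5 kN/m
Driving force T = W sinα = 814·sin41.2° = 536.2 kN/m
Resisting force R = c·L + N'·tanφ_j = 30·17.2 + 612.5·tan47.5° = 516.0 + 668.4 = 1184.4 kN/m
FS = R / T = 1184.4 / 536.2 = 2.209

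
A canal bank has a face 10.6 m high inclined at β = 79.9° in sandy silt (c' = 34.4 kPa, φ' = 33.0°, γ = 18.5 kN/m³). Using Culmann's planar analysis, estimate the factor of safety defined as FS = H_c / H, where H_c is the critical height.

FS = 1.83

H_c = (4c'/γ) · sinβ cosφ' / [1 − cos(β − φ')]
    = (4·34.4/18.5) · sin79.9°·cos33.0° / [1 − cos46.9°]
    = 7.438 · 0.8257 / 0.3167 = 19.39 m
FS = H_c / H = 19.39 / 10.6 = 1.829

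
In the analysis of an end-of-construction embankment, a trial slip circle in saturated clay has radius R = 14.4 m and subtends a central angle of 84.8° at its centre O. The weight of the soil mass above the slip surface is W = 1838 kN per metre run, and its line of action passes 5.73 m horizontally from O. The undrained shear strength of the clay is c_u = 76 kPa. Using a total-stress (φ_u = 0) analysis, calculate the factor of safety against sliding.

FS = 2.21

Taking moments about the centre O, the resisting moment is provided by the undrained shear strength acting along the arc:
Arc length L_a = R·θ = 14.4·(84.8°·π/180) = 14.4·1.4800 = 21.31 m
M_R = c_u·L_a·R = 76·21.31·14.4 = 23324.5 kN·m/m
M_D = W·d = 1838·5.73 = 10531.7 kN·m/m
FS = M_R / M_D = 23324.5 / 10531.7 = 2.215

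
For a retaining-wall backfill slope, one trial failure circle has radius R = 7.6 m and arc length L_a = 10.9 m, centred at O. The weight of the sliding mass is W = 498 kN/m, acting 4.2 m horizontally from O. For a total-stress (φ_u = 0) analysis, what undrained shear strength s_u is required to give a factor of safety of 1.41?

s_u = 35.6 kPa

FS = s_u·L_a·R / (W·d), so s_u = FS·W·d / (L_a·R).
s_u = 1.41·498·4.2 / (10.90·7.6) = 2949.2 / 82.84 = 35.60 kPa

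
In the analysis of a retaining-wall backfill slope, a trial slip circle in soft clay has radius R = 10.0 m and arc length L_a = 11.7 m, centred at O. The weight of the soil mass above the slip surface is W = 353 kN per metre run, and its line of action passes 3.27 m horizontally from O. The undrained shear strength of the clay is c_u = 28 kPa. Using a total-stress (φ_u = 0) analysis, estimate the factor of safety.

Taking moments about the centre O, the resisting moment is provided by the undrained shear strength acting along the arc:
M_R = c_u·L_a·R = 28·11.70·10.0 = 3276.0 kN·m/m
M_D = W·d = 353·3.27 = 1154.3 kN·m/m
FS = M_R / M_D = 3276.0 / 1154.3 = 2.838

FS = 2.84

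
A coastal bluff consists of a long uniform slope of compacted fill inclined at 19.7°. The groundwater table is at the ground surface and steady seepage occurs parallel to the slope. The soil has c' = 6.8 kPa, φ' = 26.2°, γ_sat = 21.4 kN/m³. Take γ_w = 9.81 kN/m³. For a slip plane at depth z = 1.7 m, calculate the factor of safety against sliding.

FS = 1.33

With seepage parallel to the slope and the water table at the surface, the effective normal stress on the slip plane uses the buoyant unit weight γ' = γ_sat − γ_w while the driving shear stress uses γ_sat:
FS = [c' + γ' z cos²β tanφ'] / [γ_sat z sinβ cosβ]
γ' = 21.4 − 9.81 = 11.59 kN/m³
Numerator = 6.8 + 11.59·1.7·cos²19.7°·tan26.2° = 6.8 + 11.59·1.7·0.8864·0.4921 = 15.393 kPa
Denominator = 21.4·1.7·sin19.7°·cos19.7° = 21.4·1.7·0.3371·0.9415 = 11.546 kPa
FS = 15.393 / 11.546 = 1.333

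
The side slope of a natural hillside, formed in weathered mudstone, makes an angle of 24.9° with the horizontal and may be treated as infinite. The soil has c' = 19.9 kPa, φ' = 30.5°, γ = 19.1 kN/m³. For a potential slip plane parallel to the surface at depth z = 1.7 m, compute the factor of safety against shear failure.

FS = 2.87

For an infinite slope with a slip plane parallel to the surface (no pore pressure): FS = [c' + γz cos²β tanφ'] / [γz sinβ cosβ].
γz = 19.1·1.7 = 32.47 kN/m²
Numerator = 19.9 + 32.47·cos²24.9°·tan30.5° = 19.9 + 32.47·0.8227·0.5890 = 35.636 kPa
Denominator = 32.47·sin24.9°·cos24.9° = 32.47·0.4210·0.9070 = 12.400 kPa
FS = 35.636 / 12.400 = 2.874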